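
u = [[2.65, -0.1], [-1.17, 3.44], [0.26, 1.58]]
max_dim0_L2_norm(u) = 3.79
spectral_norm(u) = 4.03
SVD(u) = [[0.31, 0.91], [-0.89, 0.19], [-0.32, 0.37]] @ diag([4.033244872421211, 2.5557652081300435]) @ [[0.44,-0.9],[0.90,0.44]]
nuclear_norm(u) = 6.59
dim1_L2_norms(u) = [2.65, 3.63, 1.6]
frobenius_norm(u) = 4.77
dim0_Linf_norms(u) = [2.65, 3.44]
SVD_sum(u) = [[0.56,-1.14], [-1.6,3.23], [-0.58,1.16]] + [[2.09, 1.04], [0.43, 0.21], [0.84, 0.42]]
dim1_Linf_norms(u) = [2.65, 3.44, 1.58]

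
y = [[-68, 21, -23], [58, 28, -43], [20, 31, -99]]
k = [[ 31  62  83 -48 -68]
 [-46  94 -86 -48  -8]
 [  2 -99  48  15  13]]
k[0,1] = 62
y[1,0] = 58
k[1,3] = -48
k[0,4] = -68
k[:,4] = [-68, -8, 13]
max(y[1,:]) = 58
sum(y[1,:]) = 43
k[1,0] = -46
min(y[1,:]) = -43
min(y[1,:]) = -43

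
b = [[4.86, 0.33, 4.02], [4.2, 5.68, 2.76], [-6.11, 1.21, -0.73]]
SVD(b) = [[-0.58, 0.23, 0.78], [-0.64, -0.72, -0.27], [0.5, -0.66, 0.57]] @ diag([10.1990003905254, 5.274953317349181, 2.2120710960205674]) @ [[-0.84,  -0.32,  -0.44], [0.40,  -0.91,  -0.11], [-0.36,  -0.27,  0.89]]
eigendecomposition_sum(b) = [[(2.21+1.24j), -0.44-0.25j, (1.66-0.94j)], [(0.97-1.21j), (-0.19+0.24j), -0.40-1.10j], [(-3.05+1.28j), (0.61-0.25j), (-0.36+2.47j)]] + [[(2.21-1.24j), -0.44+0.25j, 1.66+0.94j], [(0.97+1.21j), -0.19-0.24j, -0.40+1.10j], [(-3.05-1.28j), 0.61+0.25j, (-0.36-2.47j)]] + [[(0.45+0j),(1.2-0j),0.71+0.00j],[2.25+0.00j,6.07-0.00j,3.56+0.00j],[-0.00-0.00j,-0.00+0.00j,(-0-0j)]]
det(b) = 119.01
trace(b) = 9.81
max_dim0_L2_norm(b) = 8.87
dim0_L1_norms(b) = [15.17, 7.22, 7.51]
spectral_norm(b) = 10.20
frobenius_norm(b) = 11.69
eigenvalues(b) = [(1.65+3.94j), (1.65-3.94j), (6.51+0j)]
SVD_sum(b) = [[5.00, 1.89, 2.62], [5.50, 2.08, 2.88], [-4.26, -1.61, -2.23]] + [[0.48, -1.10, -0.13], [-1.52, 3.44, 0.42], [-1.39, 3.16, 0.38]] + [[-0.63, -0.46, 1.54], [0.22, 0.16, -0.53], [-0.46, -0.34, 1.12]]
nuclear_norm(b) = 17.69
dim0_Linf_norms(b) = [6.11, 5.68, 4.02]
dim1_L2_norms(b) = [6.32, 7.58, 6.27]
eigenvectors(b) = [[-0.35-0.45j,(-0.35+0.45j),0.19+0.00j], [-0.31+0.17j,-0.31-0.17j,(0.98+0j)], [0.74+0.00j,(0.74-0j),-0.00+0.00j]]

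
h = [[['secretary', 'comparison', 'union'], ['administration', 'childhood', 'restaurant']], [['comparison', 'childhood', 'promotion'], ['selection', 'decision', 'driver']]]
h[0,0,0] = 'secretary'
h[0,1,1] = 'childhood'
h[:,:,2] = [['union', 'restaurant'], ['promotion', 'driver']]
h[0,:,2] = ['union', 'restaurant']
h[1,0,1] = 'childhood'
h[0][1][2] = 'restaurant'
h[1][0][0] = 'comparison'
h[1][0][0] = 'comparison'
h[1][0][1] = 'childhood'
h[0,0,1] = 'comparison'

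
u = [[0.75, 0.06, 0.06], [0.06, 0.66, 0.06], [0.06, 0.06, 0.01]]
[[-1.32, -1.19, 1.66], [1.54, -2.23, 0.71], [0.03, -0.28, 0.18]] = u@ [[-1.88, -1.10, 2.17], [2.6, -2.99, 0.92], [-1.09, -3.1, -0.42]]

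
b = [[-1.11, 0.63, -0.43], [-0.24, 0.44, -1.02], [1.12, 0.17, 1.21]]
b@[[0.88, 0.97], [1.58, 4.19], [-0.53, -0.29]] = [[0.25, 1.69],[1.02, 1.91],[0.61, 1.45]]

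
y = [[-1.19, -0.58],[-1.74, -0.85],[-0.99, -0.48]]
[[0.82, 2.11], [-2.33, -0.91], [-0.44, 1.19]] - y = [[2.01, 2.69], [-0.59, -0.06], [0.55, 1.67]]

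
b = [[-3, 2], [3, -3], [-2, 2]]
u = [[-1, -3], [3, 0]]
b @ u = [[9, 9], [-12, -9], [8, 6]]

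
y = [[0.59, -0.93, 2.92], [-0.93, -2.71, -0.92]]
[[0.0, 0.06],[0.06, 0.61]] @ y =[[-0.06, -0.16, -0.06], [-0.53, -1.71, -0.39]]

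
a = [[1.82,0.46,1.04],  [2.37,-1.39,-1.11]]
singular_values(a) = [3.16, 1.85]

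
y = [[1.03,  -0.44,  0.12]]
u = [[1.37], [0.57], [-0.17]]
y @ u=[[1.14]]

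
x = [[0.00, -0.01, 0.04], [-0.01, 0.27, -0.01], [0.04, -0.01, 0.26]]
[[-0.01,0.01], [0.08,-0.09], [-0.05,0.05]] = x@[[-0.11, 0.12], [0.29, -0.32], [-0.16, 0.17]]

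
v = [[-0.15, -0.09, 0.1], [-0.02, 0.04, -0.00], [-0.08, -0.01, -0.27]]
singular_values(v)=[0.29, 0.19, 0.04]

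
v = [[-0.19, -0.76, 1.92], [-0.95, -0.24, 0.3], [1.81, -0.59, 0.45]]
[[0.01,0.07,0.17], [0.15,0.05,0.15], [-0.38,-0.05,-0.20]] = v @ [[-0.18, -0.04, -0.13], [0.11, -0.01, -0.01], [0.03, 0.03, 0.07]]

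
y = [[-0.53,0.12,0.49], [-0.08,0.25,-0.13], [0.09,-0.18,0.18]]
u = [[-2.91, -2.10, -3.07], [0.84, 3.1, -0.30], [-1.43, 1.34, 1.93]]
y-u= [[2.38, 2.22, 3.56], [-0.92, -2.85, 0.17], [1.52, -1.52, -1.75]]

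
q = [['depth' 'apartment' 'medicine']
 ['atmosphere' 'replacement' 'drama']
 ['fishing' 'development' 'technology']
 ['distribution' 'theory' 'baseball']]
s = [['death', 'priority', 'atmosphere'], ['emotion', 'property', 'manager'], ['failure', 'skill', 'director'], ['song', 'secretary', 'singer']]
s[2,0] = 'failure'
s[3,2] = 'singer'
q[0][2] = 'medicine'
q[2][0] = 'fishing'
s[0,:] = ['death', 'priority', 'atmosphere']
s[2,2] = 'director'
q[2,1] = 'development'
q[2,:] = ['fishing', 'development', 'technology']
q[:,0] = ['depth', 'atmosphere', 'fishing', 'distribution']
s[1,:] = ['emotion', 'property', 'manager']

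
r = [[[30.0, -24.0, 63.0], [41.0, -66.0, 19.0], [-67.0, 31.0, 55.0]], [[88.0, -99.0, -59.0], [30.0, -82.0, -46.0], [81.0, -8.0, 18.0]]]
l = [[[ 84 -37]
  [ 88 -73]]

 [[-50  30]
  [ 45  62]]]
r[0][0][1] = -24.0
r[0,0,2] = 63.0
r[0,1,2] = 19.0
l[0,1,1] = -73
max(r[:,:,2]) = 63.0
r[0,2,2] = 55.0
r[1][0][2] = -59.0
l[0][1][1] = -73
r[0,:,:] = [[30.0, -24.0, 63.0], [41.0, -66.0, 19.0], [-67.0, 31.0, 55.0]]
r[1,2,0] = 81.0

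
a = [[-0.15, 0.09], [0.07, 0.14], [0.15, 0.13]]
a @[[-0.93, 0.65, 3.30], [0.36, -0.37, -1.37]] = [[0.17, -0.13, -0.62], [-0.01, -0.01, 0.04], [-0.09, 0.05, 0.32]]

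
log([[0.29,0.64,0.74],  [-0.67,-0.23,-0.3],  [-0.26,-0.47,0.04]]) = [[0.57, 1.88, 1.18],[-1.27, -1.07, 0.54],[-1.01, -0.64, -1.05]]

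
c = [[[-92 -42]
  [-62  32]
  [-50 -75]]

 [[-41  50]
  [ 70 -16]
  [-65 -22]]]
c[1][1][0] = 70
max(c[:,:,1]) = 50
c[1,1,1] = -16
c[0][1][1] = 32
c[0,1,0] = -62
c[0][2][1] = -75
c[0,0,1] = -42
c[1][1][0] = 70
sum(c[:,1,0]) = 8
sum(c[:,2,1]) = -97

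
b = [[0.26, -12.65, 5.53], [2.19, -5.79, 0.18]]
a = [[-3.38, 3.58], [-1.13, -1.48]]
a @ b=[[6.96, 22.03, -18.05],[-3.53, 22.86, -6.52]]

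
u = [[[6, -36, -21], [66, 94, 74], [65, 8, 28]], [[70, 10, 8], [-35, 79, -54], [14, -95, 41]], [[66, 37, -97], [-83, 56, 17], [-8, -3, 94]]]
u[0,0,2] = -21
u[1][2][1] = -95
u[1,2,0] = 14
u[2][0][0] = 66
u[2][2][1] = -3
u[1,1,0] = -35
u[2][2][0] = -8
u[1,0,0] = 70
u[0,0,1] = -36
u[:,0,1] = [-36, 10, 37]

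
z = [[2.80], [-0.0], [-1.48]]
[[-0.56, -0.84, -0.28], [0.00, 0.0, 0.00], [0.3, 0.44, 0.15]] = z@[[-0.2, -0.30, -0.1]]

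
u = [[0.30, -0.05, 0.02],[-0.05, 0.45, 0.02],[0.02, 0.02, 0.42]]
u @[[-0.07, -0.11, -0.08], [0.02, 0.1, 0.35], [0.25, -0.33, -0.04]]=[[-0.02, -0.04, -0.04], [0.02, 0.04, 0.16], [0.10, -0.14, -0.01]]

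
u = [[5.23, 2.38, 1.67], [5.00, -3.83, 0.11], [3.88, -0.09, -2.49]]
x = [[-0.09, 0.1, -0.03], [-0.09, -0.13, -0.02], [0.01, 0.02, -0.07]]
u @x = [[-0.67,0.25,-0.32],[-0.1,1.0,-0.08],[-0.37,0.35,0.06]]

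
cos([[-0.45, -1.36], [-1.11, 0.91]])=[[0.27, 0.22],  [0.18, 0.05]]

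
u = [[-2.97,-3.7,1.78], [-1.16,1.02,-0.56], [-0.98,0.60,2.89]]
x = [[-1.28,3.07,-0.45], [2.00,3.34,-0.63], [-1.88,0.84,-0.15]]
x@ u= [[0.68, 7.6, -5.3], [-9.2, -4.37, -0.13], [4.76, 7.72, -4.25]]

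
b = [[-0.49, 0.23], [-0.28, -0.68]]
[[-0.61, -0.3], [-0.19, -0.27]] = b @ [[1.16, 0.67], [-0.2, 0.12]]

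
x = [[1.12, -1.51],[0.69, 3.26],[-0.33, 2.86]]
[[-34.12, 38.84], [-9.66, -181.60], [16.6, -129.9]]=x @ [[-26.81,-31.45], [2.71,-49.05]]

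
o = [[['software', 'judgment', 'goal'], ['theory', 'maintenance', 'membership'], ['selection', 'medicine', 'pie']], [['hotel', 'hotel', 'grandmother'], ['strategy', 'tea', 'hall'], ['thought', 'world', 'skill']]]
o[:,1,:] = [['theory', 'maintenance', 'membership'], ['strategy', 'tea', 'hall']]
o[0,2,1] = 'medicine'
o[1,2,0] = 'thought'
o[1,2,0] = 'thought'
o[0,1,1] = 'maintenance'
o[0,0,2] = 'goal'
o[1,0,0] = 'hotel'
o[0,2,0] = 'selection'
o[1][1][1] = 'tea'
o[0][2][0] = 'selection'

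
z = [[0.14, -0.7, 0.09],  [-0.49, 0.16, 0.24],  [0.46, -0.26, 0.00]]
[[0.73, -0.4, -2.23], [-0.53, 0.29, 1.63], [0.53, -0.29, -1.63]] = z@[[0.61,  -0.34,  -1.88], [-0.96,  0.53,  2.94], [-0.32,  0.18,  0.99]]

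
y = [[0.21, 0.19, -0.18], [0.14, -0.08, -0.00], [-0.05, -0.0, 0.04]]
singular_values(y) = [0.34, 0.16, 0.02]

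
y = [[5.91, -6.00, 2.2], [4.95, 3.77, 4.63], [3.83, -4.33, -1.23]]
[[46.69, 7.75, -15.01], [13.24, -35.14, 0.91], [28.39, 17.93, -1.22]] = y @ [[4.04, -0.51, 1.55], [-3.34, -3.37, 2.69], [1.26, -4.3, -3.65]]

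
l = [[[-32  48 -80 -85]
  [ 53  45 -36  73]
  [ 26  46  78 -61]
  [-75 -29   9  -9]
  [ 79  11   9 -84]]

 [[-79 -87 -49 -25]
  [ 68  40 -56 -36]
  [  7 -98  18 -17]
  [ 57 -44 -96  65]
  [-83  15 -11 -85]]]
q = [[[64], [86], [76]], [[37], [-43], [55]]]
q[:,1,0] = [86, -43]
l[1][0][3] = -25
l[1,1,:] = [68, 40, -56, -36]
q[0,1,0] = 86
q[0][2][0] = 76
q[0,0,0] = 64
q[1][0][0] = 37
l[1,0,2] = -49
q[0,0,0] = 64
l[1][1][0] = 68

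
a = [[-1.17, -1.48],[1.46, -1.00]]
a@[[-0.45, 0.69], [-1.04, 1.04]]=[[2.07, -2.35], [0.38, -0.03]]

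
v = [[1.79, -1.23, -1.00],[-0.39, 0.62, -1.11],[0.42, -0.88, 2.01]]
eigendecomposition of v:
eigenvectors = [[(0.48-0.26j), 0.48+0.26j, 0.63+0.00j], [(0.4+0.02j), 0.40-0.02j, (0.75+0j)], [(-0.74+0j), (-0.74-0j), (0.2+0j)]]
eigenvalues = [(2.21+0.17j), (2.21-0.17j), 0j]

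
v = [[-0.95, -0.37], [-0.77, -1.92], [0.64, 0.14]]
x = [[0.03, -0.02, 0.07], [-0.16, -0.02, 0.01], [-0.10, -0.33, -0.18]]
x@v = [[0.03, 0.04], [0.17, 0.1], [0.23, 0.65]]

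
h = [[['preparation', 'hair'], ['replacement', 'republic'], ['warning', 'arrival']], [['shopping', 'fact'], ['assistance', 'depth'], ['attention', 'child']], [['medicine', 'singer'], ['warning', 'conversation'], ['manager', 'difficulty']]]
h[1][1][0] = 'assistance'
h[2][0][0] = 'medicine'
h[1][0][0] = 'shopping'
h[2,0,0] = 'medicine'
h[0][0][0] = 'preparation'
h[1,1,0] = 'assistance'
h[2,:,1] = ['singer', 'conversation', 'difficulty']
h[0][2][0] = 'warning'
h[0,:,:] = [['preparation', 'hair'], ['replacement', 'republic'], ['warning', 'arrival']]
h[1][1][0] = 'assistance'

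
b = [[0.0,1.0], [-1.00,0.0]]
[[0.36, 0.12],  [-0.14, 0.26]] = b@[[0.14, -0.26],[0.36, 0.12]]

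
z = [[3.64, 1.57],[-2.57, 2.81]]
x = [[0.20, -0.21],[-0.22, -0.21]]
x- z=[[-3.44, -1.78], [2.35, -3.02]]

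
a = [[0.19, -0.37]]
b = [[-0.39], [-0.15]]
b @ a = [[-0.07, 0.14], [-0.03, 0.06]]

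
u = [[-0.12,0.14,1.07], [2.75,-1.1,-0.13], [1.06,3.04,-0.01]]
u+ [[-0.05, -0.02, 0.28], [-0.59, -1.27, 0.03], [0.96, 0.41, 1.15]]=[[-0.17, 0.12, 1.35], [2.16, -2.37, -0.10], [2.02, 3.45, 1.14]]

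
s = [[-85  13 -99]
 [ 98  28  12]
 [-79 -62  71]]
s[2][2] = 71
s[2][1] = -62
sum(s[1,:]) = 138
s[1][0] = 98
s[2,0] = -79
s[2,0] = -79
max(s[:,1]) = 28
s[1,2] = 12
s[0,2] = -99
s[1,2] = 12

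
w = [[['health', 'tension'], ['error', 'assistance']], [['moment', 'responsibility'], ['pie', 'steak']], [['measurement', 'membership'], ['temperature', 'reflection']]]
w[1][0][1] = 'responsibility'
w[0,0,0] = 'health'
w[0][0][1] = 'tension'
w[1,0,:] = ['moment', 'responsibility']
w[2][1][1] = 'reflection'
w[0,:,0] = ['health', 'error']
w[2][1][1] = 'reflection'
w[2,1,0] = 'temperature'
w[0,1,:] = ['error', 'assistance']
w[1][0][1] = 'responsibility'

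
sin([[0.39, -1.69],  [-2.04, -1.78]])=[[0.67, -0.50], [-0.61, 0.03]]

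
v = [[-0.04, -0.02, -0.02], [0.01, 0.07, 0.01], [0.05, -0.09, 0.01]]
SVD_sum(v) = [[0.0, -0.01, 0.00], [-0.02, 0.06, -0.00], [0.03, -0.1, 0.0]] + [[-0.04, -0.01, -0.02], [0.03, 0.01, 0.01], [0.02, 0.01, 0.01]] + [[0.00,0.00,-0.0], [0.0,0.0,-0.0], [0.0,0.00,-0.00]]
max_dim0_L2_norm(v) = 0.12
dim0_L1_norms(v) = [0.1, 0.18, 0.04]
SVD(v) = [[0.06, 0.78, 0.63], [-0.54, -0.51, 0.68], [0.84, -0.38, 0.38]] @ diag([0.11956165261119701, 0.062453341211352355, 0.002142754399796253]) @ [[0.29, -0.96, 0.02], [-0.88, -0.27, -0.39], [0.38, 0.10, -0.92]]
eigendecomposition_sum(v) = [[-0.02+0.00j,-0.02-0.01j,(-0.01-0j)],[(-0-0j),0.00-0.00j,-0.00-0.00j],[(0.04+0.02j),(0.02+0.03j),(0.01+0.02j)]] + [[-0.02-0.00j, -0.02+0.01j, -0.01+0.00j], [-0.00+0.00j, 0j, -0.00+0.00j], [(0.04-0.02j), (0.02-0.03j), 0.01-0.02j]] + [[0.00+0.00j, (0.01+0j), 0.00+0.00j], [0.01+0.00j, (0.07+0j), 0.01+0.00j], [-0.02-0.00j, (-0.13-0j), (-0.02-0j)]]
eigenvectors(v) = [[(-0.4+0.21j),-0.40-0.21j,-0.09+0.00j], [-0.06-0.04j,(-0.06+0.04j),(-0.47+0j)], [(0.89+0j),0.89-0.00j,0.88+0.00j]]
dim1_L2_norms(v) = [0.05, 0.07, 0.1]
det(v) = 0.00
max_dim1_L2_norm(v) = 0.1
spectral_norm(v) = 0.12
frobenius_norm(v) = 0.13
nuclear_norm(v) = 0.18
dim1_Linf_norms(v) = [0.04, 0.07, 0.09]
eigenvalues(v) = [(-0.01+0.02j), (-0.01-0.02j), (0.05+0j)]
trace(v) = 0.04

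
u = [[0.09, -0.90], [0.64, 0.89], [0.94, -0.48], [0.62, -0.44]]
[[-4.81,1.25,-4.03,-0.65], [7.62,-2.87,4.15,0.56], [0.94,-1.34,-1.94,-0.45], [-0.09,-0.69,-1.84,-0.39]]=u@[[3.93, -2.25, 0.23, -0.12], [5.74, -1.61, 4.5, 0.71]]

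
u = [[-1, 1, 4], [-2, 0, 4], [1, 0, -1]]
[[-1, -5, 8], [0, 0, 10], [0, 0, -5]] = u @ [[0, 0, -5], [-1, -5, 3], [0, 0, 0]]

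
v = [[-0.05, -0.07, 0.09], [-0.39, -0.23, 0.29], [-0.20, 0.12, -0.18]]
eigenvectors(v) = [[-0.07, 0.1, -0.24], [0.81, 0.79, -0.93], [0.58, 0.61, 0.27]]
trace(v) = -0.46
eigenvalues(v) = [0.01, -0.06, -0.42]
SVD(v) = [[-0.21, -0.15, -0.97], [-0.98, 0.06, 0.21], [0.02, 0.99, -0.16]] @ diag([0.5499808110314705, 0.2981911087485273, 0.0017804944509873736]) @ [[0.7,0.44,-0.56], [-0.71,0.39,-0.59], [-0.04,0.81,0.59]]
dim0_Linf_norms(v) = [0.39, 0.23, 0.29]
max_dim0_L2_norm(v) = 0.44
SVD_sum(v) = [[-0.08, -0.05, 0.06], [-0.38, -0.24, 0.3], [0.01, 0.01, -0.01]] + [[0.03, -0.02, 0.03], [-0.01, 0.01, -0.01], [-0.21, 0.11, -0.17]] + [[0.0, -0.0, -0.0], [-0.00, 0.00, 0.00], [0.0, -0.00, -0.0]]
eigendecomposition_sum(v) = [[0.00,-0.0,0.00], [-0.06,0.01,-0.01], [-0.04,0.01,-0.01]] + [[-0.03,0.01,-0.01], [-0.24,0.04,-0.09], [-0.19,0.03,-0.07]] + [[-0.02,-0.07,0.1], [-0.09,-0.28,0.38], [0.03,0.08,-0.11]]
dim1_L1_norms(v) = [0.21, 0.91, 0.5]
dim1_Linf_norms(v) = [0.09, 0.39, 0.2]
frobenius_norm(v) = 0.63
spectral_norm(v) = 0.55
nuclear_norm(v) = 0.85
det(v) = 0.00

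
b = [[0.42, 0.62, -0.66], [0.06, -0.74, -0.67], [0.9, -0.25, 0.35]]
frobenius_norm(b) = 1.73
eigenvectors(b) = [[0.69+0.00j, 0.69-0.00j, (0.24+0j)],[(0.17+0.24j), 0.17-0.24j, (-0.91+0j)],[(0.06-0.66j), 0.06+0.66j, (-0.33+0j)]]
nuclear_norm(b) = 3.00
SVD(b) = [[-0.69,-0.33,-0.65], [-0.7,0.54,0.47], [0.19,0.78,-0.6]] @ diag([1.0036665908982119, 1.000713280610438, 0.9913255289382278]) @ [[-0.16,0.04,0.99], [0.6,-0.79,0.13], [-0.79,-0.61,-0.1]]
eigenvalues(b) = [(0.51+0.85j), (0.51-0.85j), (-1+0j)]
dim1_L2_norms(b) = [1.0, 1.0, 1.0]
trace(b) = 0.03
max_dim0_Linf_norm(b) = 0.9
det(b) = -1.00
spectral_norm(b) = 1.00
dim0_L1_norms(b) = [1.38, 1.61, 1.68]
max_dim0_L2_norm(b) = 1.0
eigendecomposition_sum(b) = [[0.24+0.40j, 0.20+0.01j, (-0.37+0.27j)], [-0.08+0.18j, (0.04+0.07j), -0.18-0.06j], [(0.41-0.2j), 0.03-0.19j, (0.23+0.38j)]] + [[0.24-0.40j, (0.2-0.01j), -0.37-0.27j], [-0.08-0.18j, 0.04-0.07j, (-0.18+0.06j)], [0.41+0.20j, (0.03+0.19j), (0.23-0.38j)]] + [[(-0.06+0j), 0.22+0.00j, 0.08+0.00j],[0.23-0.00j, -0.83-0.00j, -0.30-0.00j],[(0.08-0j), (-0.3-0j), (-0.11-0j)]]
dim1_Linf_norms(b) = [0.66, 0.74, 0.9]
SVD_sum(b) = [[0.11, -0.03, -0.68], [0.11, -0.03, -0.69], [-0.03, 0.01, 0.19]] + [[-0.19, 0.26, -0.04], [0.32, -0.42, 0.07], [0.47, -0.62, 0.10]] + [[0.50, 0.39, 0.06], [-0.37, -0.29, -0.05], [0.46, 0.36, 0.06]]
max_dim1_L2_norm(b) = 1.0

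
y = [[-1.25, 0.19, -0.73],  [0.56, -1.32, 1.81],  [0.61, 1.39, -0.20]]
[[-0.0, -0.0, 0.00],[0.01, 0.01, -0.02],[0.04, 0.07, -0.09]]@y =[[0.0, 0.00, 0.00], [-0.02, -0.04, 0.01], [-0.07, -0.21, 0.12]]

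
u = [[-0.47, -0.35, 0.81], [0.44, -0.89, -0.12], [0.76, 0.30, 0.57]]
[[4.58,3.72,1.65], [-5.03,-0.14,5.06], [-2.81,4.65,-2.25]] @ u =[[0.74, -4.42, 4.20],[6.15, 3.40, -1.17],[1.66, -3.83, -4.12]]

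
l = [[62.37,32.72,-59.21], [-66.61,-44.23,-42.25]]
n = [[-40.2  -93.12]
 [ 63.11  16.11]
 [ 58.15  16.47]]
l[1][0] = -66.61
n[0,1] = -93.12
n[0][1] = -93.12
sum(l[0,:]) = 35.88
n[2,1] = 16.47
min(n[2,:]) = 16.47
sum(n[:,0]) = 81.06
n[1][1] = 16.11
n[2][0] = 58.15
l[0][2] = -59.21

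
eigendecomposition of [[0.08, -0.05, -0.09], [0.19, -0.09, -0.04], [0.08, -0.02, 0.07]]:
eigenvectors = [[0.50+0.26j,(0.5-0.26j),-0.37+0.00j], [(0.74+0j),(0.74-0j),-0.92+0.00j], [0.10-0.34j,0.10+0.34j,(0.15+0j)]]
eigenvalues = [(0.03+0.09j), (0.03-0.09j), (-0.01+0j)]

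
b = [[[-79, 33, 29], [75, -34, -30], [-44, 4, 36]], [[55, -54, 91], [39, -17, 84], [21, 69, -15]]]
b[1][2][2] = -15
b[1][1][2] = 84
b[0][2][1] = 4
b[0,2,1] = 4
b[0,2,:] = [-44, 4, 36]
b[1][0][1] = -54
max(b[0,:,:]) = 75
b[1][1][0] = 39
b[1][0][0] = 55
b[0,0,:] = [-79, 33, 29]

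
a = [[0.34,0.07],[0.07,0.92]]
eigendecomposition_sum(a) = [[0.33, -0.04], [-0.04, 0.0]] + [[0.01, 0.11], [0.11, 0.92]]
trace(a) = 1.26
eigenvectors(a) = [[-0.99, -0.12], [0.12, -0.99]]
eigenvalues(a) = [0.33, 0.93]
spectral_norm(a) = 0.93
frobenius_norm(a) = 0.99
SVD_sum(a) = [[0.01, 0.11],[0.11, 0.92]] + [[0.33,-0.04], [-0.04,0.00]]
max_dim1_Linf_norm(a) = 0.92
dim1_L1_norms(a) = [0.41, 0.99]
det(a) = 0.31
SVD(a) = [[0.12, 0.99], [0.99, -0.12]] @ diag([0.928328677803526, 0.33167132219647405]) @ [[0.12, 0.99], [0.99, -0.12]]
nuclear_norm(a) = 1.26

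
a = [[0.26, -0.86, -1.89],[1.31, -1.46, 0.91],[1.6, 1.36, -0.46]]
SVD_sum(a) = [[0.05, 0.45, -0.38], [-0.13, -1.21, 1.03], [0.12, 1.11, -0.94]] + [[0.55,-0.1,-0.05], [1.44,-0.25,-0.12], [1.35,-0.24,-0.11]] + [[-0.34,-1.21,-1.47], [0.0,0.0,0.01], [0.14,0.49,0.59]]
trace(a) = -1.66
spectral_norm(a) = 2.24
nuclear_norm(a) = 6.40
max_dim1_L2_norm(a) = 2.16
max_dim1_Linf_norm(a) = 1.89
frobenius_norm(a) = 3.70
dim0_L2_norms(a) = [2.08, 2.17, 2.15]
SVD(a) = [[-0.26, -0.27, -0.93], [0.71, -0.70, 0.00], [-0.65, -0.66, 0.38]] @ diag([2.236933402810788, 2.0831769611540616, 2.0815385415375536]) @ [[-0.08, -0.76, 0.64], [-0.98, 0.17, 0.08], [0.18, 0.63, 0.76]]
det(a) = -9.70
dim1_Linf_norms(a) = [1.89, 1.46, 1.6]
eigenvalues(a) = [(0.28+2.07j), (0.28-2.07j), (-2.23+0j)]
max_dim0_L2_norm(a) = 2.17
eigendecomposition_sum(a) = [[(0.14+1.02j), -0.54+0.18j, -0.87+0.05j], [(0.56+0.01j), 0.05+0.31j, -0.04+0.48j], [(0.86-0.17j), (0.18+0.45j), 0.09+0.74j]] + [[(0.14-1.02j), -0.54-0.18j, (-0.87-0.05j)], [0.56-0.01j, (0.05-0.31j), (-0.04-0.48j)], [0.86+0.17j, (0.18-0.45j), 0.09-0.74j]] + [[-0.03+0.00j, 0.22+0.00j, (-0.14-0j)],[(0.18-0j), (-1.56-0j), 1.00+0.00j],[(-0.12+0j), (1+0j), -0.64-0.00j]]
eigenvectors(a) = [[-0.70+0.00j,(-0.7-0j),(0.12+0j)], [(-0.06+0.38j),(-0.06-0.38j),(-0.84+0j)], [(0.04+0.6j),(0.04-0.6j),(0.54+0j)]]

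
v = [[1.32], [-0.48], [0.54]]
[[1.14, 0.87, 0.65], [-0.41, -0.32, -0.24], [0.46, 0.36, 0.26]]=v @ [[0.86, 0.66, 0.49]]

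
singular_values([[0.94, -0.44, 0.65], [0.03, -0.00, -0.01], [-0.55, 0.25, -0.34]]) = [1.41, 0.04, 0.01]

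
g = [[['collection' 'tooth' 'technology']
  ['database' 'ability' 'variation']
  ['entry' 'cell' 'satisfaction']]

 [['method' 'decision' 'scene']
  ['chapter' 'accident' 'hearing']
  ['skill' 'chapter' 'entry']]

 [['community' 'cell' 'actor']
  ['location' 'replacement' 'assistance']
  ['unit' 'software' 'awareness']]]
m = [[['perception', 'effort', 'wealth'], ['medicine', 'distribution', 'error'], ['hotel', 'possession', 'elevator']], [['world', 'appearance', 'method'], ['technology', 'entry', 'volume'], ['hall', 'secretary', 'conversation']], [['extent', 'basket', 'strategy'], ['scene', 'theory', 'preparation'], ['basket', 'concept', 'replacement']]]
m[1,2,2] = 'conversation'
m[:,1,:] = [['medicine', 'distribution', 'error'], ['technology', 'entry', 'volume'], ['scene', 'theory', 'preparation']]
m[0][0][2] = 'wealth'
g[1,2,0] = 'skill'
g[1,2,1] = 'chapter'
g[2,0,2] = 'actor'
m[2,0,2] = 'strategy'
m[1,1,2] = 'volume'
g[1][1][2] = 'hearing'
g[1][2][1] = 'chapter'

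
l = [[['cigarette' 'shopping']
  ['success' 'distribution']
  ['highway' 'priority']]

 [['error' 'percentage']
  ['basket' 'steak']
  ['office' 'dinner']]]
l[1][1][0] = 'basket'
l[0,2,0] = 'highway'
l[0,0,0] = 'cigarette'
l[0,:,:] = [['cigarette', 'shopping'], ['success', 'distribution'], ['highway', 'priority']]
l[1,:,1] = ['percentage', 'steak', 'dinner']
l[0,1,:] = ['success', 'distribution']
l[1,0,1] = 'percentage'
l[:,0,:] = [['cigarette', 'shopping'], ['error', 'percentage']]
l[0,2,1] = 'priority'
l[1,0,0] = 'error'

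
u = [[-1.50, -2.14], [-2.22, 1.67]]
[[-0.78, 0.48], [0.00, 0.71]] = u @ [[0.18, -0.32], [0.24, -0.0]]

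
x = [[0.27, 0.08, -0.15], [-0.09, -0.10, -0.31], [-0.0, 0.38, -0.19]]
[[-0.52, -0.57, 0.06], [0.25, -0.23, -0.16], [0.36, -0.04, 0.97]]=x@[[-2.36, -1.64, -0.57],  [0.77, 0.42, 2.5],  [-0.38, 1.07, -0.11]]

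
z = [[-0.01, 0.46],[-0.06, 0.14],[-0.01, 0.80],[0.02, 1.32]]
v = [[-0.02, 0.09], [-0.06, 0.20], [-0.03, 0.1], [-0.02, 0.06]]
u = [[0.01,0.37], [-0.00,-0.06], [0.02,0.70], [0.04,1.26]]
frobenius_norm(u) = 1.49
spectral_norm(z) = 1.62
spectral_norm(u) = 1.49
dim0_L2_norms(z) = [0.06, 1.62]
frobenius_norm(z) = 1.62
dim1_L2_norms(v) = [0.09, 0.21, 0.1, 0.06]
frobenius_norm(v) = 0.26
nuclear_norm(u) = 1.49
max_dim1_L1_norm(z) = 1.34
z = u + v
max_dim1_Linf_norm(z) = 1.32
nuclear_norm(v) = 0.27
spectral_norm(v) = 0.26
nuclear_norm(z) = 1.68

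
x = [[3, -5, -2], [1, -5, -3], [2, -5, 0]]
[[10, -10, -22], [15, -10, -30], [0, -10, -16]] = x @ [[0, 0, 2], [0, 2, 4], [-5, 0, 4]]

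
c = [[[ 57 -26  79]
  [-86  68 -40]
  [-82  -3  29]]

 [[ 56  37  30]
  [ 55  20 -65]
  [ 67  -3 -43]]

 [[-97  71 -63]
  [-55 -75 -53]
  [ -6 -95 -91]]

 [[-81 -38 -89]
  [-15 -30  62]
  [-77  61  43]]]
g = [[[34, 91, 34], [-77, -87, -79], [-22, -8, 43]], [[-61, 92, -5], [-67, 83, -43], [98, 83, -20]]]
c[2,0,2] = -63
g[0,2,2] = 43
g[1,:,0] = [-61, -67, 98]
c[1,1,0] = 55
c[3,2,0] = -77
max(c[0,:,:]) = 79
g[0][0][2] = 34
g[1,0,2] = -5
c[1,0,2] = 30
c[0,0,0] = 57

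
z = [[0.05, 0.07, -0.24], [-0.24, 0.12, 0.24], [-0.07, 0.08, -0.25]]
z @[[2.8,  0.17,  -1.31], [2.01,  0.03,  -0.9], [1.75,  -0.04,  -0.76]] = [[-0.14,0.02,0.05],[-0.01,-0.05,0.02],[-0.47,0.0,0.21]]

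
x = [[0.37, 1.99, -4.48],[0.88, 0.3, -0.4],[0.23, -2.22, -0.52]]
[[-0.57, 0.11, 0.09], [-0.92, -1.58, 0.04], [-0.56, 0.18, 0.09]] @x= [[-0.09,-1.3,2.46], [-1.72,-2.39,4.73], [-0.03,-1.26,2.39]]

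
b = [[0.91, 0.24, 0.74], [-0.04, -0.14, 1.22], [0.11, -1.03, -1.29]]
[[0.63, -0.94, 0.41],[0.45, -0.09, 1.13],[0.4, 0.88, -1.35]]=b@[[0.63, -0.70, -0.34],[-0.71, -0.7, 0.11],[0.31, -0.18, 0.93]]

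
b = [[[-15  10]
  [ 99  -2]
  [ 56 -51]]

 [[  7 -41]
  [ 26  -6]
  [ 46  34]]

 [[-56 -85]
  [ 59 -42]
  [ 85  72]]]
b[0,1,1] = -2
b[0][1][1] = -2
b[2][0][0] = -56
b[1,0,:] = [7, -41]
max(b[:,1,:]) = 99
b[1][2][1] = 34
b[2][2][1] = 72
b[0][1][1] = -2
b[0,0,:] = [-15, 10]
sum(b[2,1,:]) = 17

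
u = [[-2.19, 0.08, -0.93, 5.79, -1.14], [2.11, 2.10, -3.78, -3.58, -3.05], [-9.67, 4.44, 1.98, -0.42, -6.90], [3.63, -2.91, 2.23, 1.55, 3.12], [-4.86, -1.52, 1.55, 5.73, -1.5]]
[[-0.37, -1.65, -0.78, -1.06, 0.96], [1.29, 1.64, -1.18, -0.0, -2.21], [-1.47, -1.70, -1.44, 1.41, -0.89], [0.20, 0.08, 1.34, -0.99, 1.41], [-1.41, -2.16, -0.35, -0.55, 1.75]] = u@ [[0.27, 0.17, 0.07, -0.28, -0.05], [0.14, -0.1, -0.05, 0.02, -0.18], [-0.05, -0.1, 0.24, -0.06, 0.17], [0.01, -0.25, -0.04, -0.26, 0.20], [-0.09, -0.07, 0.15, 0.2, 0.12]]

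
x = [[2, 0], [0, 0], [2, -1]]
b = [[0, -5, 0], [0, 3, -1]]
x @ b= [[0, -10, 0], [0, 0, 0], [0, -13, 1]]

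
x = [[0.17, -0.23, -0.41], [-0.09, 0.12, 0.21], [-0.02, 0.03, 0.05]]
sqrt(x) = [[0.32,-0.34,-0.70], [-0.16,0.21,0.30], [-0.02,0.07,0.12]]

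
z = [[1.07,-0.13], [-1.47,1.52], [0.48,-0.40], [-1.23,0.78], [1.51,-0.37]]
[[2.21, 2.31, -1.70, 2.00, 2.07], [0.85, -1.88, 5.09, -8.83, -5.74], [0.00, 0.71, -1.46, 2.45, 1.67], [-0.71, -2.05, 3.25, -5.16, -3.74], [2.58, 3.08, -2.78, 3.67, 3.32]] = z @ [[2.42, 2.28, -1.34, 1.32, 1.67],[2.9, 0.97, 2.05, -4.53, -2.16]]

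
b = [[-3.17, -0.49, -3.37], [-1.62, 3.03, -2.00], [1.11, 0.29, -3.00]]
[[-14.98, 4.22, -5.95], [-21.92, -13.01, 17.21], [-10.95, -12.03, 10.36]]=b @ [[1.35, -3.2, 2.87], [-4.03, -4.42, 6.02], [3.76, 2.4, -1.81]]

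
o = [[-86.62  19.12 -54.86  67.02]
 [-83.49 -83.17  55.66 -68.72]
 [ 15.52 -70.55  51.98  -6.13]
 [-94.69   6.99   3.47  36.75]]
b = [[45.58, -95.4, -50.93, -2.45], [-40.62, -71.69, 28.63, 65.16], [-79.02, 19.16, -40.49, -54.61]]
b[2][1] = 19.16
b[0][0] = 45.58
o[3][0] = -94.69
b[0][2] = -50.93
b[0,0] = 45.58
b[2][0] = -79.02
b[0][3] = -2.45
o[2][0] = 15.52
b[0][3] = -2.45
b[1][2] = 28.63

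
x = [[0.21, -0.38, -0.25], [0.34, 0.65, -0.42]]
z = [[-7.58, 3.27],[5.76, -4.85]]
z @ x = [[-0.48,5.01,0.52], [-0.44,-5.34,0.60]]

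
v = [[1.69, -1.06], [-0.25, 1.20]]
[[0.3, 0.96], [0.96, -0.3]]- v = [[-1.39, 2.02], [1.21, -1.5]]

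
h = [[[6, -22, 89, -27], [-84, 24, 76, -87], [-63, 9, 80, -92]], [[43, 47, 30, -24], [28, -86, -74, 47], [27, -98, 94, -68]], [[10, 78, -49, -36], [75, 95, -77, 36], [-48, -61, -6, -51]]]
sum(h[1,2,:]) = -45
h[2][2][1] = -61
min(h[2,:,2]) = -77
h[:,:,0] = [[6, -84, -63], [43, 28, 27], [10, 75, -48]]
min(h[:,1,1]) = -86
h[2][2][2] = -6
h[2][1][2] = -77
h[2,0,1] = 78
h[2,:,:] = [[10, 78, -49, -36], [75, 95, -77, 36], [-48, -61, -6, -51]]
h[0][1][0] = -84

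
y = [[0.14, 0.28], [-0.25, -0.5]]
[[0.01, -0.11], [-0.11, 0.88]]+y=[[0.15,0.17], [-0.36,0.38]]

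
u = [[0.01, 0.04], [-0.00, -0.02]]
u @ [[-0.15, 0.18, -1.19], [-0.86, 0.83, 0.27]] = [[-0.04, 0.03, -0.00], [0.02, -0.02, -0.01]]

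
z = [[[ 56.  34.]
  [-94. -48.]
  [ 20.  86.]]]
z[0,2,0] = 20.0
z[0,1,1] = -48.0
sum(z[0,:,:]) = 54.0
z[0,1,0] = -94.0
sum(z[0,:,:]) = 54.0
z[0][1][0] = -94.0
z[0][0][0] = 56.0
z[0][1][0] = -94.0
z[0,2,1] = 86.0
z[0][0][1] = 34.0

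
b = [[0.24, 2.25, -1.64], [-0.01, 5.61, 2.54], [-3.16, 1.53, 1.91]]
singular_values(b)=[6.77, 3.5, 1.92]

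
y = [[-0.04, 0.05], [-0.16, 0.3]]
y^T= [[-0.04, -0.16],[0.05, 0.3]]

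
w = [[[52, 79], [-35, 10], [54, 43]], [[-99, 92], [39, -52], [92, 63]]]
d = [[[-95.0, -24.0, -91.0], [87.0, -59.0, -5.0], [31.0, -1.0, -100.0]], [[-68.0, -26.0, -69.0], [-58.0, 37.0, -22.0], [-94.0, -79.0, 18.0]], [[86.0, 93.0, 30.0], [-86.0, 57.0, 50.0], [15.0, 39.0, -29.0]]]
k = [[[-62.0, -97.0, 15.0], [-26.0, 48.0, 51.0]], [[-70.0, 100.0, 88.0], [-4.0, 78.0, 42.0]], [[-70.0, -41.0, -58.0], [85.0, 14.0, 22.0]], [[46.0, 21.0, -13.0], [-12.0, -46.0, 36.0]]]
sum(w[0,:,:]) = 203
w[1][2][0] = 92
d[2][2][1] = 39.0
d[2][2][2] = -29.0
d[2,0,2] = 30.0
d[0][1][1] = -59.0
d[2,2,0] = 15.0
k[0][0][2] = 15.0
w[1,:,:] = [[-99, 92], [39, -52], [92, 63]]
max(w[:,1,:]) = 39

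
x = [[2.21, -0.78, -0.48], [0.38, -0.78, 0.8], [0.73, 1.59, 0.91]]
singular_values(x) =[2.44, 1.97, 1.06]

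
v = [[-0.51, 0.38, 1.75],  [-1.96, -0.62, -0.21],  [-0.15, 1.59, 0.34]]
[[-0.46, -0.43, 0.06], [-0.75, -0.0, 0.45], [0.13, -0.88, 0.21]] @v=[[1.07, 0.19, -0.69], [0.32, 0.43, -1.16], [1.63, 0.93, 0.48]]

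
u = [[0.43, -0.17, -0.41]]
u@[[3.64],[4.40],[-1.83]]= [[1.57]]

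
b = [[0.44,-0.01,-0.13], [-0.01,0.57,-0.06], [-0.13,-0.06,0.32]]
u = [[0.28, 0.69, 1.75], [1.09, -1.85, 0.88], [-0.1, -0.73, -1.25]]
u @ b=[[-0.11, 0.29, 0.48], [0.38, -1.12, 0.25], [0.13, -0.34, -0.34]]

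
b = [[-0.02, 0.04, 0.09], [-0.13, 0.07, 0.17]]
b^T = [[-0.02, -0.13], [0.04, 0.07], [0.09, 0.17]]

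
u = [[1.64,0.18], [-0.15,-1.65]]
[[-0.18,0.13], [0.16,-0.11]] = u @ [[-0.1,  0.07], [-0.09,  0.06]]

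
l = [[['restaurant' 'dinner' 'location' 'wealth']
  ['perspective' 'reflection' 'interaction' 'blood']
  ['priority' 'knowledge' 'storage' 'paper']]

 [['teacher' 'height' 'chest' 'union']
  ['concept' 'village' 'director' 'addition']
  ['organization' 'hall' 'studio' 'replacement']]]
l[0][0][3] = 'wealth'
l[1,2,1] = 'hall'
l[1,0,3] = 'union'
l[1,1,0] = 'concept'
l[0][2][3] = 'paper'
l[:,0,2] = ['location', 'chest']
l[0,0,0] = 'restaurant'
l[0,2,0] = 'priority'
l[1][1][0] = 'concept'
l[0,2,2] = 'storage'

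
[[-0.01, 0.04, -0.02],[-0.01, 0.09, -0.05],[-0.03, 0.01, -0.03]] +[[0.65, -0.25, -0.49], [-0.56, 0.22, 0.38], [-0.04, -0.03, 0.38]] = [[0.64, -0.21, -0.51], [-0.57, 0.31, 0.33], [-0.07, -0.02, 0.35]]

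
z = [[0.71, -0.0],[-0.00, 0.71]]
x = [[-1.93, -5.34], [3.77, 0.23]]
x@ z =[[-1.37, -3.79], [2.68, 0.16]]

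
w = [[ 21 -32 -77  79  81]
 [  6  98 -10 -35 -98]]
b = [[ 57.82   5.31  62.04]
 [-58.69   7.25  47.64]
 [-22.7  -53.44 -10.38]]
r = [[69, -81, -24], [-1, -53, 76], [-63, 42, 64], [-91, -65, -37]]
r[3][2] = -37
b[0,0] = 57.82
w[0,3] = 79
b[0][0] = 57.82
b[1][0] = -58.69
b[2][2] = -10.38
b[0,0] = 57.82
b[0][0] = 57.82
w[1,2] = -10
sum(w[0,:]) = 72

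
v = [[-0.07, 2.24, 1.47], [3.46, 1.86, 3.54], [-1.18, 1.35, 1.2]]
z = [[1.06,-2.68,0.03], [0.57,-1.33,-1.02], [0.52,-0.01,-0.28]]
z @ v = [[-9.38, -2.57, -7.89], [-3.44, -2.57, -5.09], [0.26, 0.77, 0.39]]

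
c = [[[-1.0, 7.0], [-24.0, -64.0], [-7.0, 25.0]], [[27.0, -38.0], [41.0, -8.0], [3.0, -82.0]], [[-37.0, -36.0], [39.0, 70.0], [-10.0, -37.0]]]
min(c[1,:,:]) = -82.0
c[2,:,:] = [[-37.0, -36.0], [39.0, 70.0], [-10.0, -37.0]]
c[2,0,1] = -36.0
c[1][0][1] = -38.0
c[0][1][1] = -64.0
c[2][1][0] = 39.0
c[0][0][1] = 7.0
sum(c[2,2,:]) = -47.0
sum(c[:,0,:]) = -78.0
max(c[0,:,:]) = 25.0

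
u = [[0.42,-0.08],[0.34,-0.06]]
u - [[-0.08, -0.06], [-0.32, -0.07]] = [[0.50, -0.02], [0.66, 0.01]]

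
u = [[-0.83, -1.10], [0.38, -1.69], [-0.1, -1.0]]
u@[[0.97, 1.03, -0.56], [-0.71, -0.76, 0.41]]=[[-0.02, -0.02, 0.01], [1.57, 1.68, -0.91], [0.61, 0.66, -0.35]]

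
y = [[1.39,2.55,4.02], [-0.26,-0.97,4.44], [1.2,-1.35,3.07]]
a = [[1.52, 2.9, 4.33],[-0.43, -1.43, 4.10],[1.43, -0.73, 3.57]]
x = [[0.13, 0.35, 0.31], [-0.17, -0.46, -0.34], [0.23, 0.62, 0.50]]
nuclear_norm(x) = 1.16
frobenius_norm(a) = 7.99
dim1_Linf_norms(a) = [4.33, 4.1, 3.57]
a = x + y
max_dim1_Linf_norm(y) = 4.44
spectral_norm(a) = 7.14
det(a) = 28.46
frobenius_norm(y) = 7.62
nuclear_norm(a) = 11.70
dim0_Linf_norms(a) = [1.52, 2.9, 4.33]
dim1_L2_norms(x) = [0.49, 0.6, 0.83]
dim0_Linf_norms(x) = [0.23, 0.62, 0.5]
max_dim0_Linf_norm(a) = 4.33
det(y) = 25.90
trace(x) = 0.17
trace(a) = 3.66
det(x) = 0.00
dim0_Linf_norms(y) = [1.39, 2.55, 4.44]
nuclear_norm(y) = 11.17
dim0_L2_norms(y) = [1.85, 3.04, 6.73]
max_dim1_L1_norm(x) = 1.35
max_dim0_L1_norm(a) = 12.0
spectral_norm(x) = 1.13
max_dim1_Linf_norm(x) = 0.62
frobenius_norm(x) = 1.13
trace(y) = 3.49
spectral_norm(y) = 6.85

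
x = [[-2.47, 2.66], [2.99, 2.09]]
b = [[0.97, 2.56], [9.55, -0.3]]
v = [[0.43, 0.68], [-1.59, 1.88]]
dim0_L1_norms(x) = [5.46, 4.75]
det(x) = -13.12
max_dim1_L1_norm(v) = 3.47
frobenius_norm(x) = 5.15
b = v @ x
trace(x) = -0.38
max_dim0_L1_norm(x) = 5.46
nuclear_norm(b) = 12.18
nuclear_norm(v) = 3.24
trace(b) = 0.67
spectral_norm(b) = 9.60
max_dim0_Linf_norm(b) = 9.55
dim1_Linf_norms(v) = [0.68, 1.88]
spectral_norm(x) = 3.88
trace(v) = 2.31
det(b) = -24.74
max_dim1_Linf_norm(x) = 2.99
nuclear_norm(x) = 7.26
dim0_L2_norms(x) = [3.88, 3.38]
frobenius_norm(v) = 2.59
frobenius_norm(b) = 9.94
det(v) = 1.89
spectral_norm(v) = 2.48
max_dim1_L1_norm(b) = 9.85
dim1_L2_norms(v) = [0.8, 2.46]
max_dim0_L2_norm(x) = 3.88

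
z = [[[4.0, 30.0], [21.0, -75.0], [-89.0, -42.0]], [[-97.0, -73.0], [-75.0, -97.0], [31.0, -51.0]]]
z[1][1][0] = -75.0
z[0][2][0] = -89.0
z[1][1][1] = -97.0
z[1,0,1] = -73.0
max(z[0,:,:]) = 30.0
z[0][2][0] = -89.0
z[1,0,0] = -97.0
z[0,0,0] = 4.0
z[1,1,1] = -97.0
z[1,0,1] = -73.0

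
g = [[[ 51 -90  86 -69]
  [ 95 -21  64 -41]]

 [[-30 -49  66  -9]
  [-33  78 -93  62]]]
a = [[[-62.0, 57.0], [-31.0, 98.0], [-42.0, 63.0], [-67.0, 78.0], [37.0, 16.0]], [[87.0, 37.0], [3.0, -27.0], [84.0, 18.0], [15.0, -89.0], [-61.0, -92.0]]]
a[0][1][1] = 98.0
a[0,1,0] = -31.0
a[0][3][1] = 78.0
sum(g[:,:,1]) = -82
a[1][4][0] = -61.0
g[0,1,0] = 95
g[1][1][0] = -33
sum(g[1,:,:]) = -8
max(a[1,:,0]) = 87.0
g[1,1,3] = 62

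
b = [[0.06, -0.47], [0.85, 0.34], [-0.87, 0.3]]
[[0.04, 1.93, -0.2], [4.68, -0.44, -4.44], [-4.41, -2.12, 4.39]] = b @[[5.27, 1.07, -5.13], [0.59, -3.98, -0.23]]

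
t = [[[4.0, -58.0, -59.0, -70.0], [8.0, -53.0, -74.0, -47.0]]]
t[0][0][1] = -58.0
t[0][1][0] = 8.0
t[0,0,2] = -59.0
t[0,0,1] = -58.0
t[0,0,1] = -58.0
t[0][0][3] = -70.0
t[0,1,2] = -74.0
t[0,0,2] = -59.0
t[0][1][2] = -74.0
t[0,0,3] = -70.0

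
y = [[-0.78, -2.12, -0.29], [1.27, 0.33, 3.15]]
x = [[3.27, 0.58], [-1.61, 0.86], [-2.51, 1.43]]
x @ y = [[-1.81, -6.74, 0.88], [2.35, 3.70, 3.18], [3.77, 5.79, 5.23]]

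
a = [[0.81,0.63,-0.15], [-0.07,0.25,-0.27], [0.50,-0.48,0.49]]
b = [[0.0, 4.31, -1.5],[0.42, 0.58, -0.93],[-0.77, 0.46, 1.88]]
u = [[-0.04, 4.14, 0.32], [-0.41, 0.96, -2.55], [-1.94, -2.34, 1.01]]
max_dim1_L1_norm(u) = 5.29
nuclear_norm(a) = 2.02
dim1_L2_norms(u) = [4.15, 2.76, 3.2]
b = a @ u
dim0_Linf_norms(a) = [0.81, 0.63, 0.49]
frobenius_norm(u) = 5.92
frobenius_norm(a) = 1.39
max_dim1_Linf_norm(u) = 4.14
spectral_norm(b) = 4.65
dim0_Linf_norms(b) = [0.77, 4.31, 1.88]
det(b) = -1.28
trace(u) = 1.93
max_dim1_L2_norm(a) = 1.04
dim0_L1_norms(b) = [1.19, 5.35, 4.31]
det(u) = 23.30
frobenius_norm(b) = 5.15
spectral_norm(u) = 5.01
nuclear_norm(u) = 9.40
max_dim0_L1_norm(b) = 5.35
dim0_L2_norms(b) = [0.88, 4.37, 2.58]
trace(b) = 2.46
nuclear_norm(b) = 6.98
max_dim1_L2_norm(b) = 4.56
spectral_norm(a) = 1.05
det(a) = -0.06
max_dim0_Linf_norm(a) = 0.81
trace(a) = 1.55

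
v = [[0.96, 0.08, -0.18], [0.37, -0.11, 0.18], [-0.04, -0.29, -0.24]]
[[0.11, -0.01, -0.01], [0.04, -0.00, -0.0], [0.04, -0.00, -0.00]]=v @ [[0.11, -0.01, -0.01], [-0.1, 0.01, 0.01], [-0.07, 0.01, 0.01]]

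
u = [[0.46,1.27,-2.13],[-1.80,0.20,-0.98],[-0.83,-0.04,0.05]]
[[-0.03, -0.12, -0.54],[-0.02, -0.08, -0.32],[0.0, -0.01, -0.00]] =u@[[0.0, 0.01, 0.02], [0.01, 0.02, 0.07], [0.02, 0.07, 0.30]]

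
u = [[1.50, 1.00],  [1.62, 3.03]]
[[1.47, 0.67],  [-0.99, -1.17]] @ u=[[3.29, 3.50], [-3.38, -4.54]]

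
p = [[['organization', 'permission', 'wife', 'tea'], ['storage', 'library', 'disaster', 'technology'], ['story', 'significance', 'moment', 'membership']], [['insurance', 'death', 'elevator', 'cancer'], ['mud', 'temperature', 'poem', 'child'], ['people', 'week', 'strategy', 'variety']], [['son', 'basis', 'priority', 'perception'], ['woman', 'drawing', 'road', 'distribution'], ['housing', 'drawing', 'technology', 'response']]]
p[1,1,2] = 'poem'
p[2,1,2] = 'road'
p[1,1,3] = 'child'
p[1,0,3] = 'cancer'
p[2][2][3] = 'response'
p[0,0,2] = 'wife'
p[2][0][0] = 'son'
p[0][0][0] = 'organization'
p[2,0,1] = 'basis'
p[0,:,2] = ['wife', 'disaster', 'moment']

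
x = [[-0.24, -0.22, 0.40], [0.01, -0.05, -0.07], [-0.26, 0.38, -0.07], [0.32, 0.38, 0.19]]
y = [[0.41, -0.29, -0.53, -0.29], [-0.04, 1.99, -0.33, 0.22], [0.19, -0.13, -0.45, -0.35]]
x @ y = [[-0.01, -0.42, 0.02, -0.12], [-0.01, -0.09, 0.04, 0.01], [-0.14, 0.84, 0.04, 0.18], [0.15, 0.64, -0.38, -0.08]]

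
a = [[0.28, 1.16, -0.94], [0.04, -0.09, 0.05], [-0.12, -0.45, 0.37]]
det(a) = -0.000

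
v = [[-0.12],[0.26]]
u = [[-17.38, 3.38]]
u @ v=[[2.96]]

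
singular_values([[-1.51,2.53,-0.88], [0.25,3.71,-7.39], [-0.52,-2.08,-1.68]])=[8.51, 3.24, 1.53]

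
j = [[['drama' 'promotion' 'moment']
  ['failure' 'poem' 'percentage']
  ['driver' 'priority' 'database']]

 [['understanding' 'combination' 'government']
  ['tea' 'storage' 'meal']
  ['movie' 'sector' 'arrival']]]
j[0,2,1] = 'priority'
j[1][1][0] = 'tea'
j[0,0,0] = 'drama'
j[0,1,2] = 'percentage'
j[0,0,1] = 'promotion'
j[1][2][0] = 'movie'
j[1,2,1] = 'sector'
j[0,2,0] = 'driver'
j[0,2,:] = ['driver', 'priority', 'database']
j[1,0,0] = 'understanding'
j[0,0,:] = ['drama', 'promotion', 'moment']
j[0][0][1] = 'promotion'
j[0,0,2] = 'moment'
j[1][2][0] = 'movie'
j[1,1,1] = 'storage'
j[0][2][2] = 'database'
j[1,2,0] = 'movie'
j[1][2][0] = 'movie'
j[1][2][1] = 'sector'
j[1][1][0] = 'tea'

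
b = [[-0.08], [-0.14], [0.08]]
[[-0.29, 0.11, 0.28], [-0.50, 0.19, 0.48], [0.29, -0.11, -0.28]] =b @ [[3.6, -1.34, -3.46]]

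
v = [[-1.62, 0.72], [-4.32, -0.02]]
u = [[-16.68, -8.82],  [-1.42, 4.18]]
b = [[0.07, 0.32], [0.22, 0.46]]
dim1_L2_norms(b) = [0.33, 0.51]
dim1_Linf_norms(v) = [1.62, 4.32]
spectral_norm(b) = 0.60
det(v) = 3.14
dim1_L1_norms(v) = [2.34, 4.34]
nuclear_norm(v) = 5.30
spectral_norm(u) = 18.88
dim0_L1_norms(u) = [18.1, 13.0]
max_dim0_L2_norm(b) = 0.56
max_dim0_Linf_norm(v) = 4.32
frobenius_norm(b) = 0.61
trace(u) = -12.50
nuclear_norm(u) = 23.24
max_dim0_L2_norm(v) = 4.61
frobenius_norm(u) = 19.38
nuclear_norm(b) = 0.67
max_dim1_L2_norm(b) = 0.51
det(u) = -82.25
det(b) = -0.04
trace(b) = 0.53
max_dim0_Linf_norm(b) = 0.46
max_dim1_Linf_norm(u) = 16.68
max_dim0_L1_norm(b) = 0.78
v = b @ u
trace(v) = -1.64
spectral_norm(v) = 4.62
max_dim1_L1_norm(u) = 25.5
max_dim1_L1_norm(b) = 0.68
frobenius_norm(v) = 4.67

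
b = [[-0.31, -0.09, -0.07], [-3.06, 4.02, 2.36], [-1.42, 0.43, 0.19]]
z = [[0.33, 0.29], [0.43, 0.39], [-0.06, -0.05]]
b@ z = [[-0.14, -0.12],[0.58, 0.56],[-0.30, -0.25]]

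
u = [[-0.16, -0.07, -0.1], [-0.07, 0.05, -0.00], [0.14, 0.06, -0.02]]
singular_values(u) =[0.25, 0.08, 0.07]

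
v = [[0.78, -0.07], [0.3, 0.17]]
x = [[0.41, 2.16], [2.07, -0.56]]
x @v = [[0.97, 0.34], [1.45, -0.24]]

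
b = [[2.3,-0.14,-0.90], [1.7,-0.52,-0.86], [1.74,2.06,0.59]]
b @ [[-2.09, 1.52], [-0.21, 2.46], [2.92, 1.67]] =[[-7.41,1.65], [-5.95,-0.13], [-2.35,8.7]]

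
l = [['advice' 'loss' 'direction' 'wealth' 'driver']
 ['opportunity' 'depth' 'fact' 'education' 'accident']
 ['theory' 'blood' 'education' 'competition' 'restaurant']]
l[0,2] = 'direction'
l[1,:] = ['opportunity', 'depth', 'fact', 'education', 'accident']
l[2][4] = 'restaurant'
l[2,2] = 'education'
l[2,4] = 'restaurant'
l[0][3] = 'wealth'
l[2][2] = 'education'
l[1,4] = 'accident'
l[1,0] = 'opportunity'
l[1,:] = ['opportunity', 'depth', 'fact', 'education', 'accident']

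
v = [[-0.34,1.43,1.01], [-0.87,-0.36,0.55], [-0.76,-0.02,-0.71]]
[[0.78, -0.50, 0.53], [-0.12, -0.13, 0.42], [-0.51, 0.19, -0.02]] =v @ [[0.27,0.02,-0.29], [0.31,-0.14,0.06], [0.42,-0.29,0.34]]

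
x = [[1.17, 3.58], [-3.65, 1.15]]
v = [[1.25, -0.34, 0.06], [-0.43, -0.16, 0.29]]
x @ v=[[-0.08, -0.97, 1.11], [-5.06, 1.06, 0.11]]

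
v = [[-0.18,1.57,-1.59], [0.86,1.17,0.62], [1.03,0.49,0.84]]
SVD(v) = [[0.98, -0.02, 0.2], [0.15, 0.74, -0.65], [-0.14, 0.67, 0.73]] @ diag([2.2883607224219404, 2.060096978239996, 0.21048905986529315]) @ [[-0.08, 0.72, -0.69], [0.65, 0.56, 0.51], [0.76, -0.4, -0.51]]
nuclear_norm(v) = 4.56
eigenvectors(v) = [[(0.16+0j), 0.76+0.00j, 0.76-0.00j], [0.80+0.00j, -0.33-0.01j, -0.33+0.01j], [(0.58+0j), -0.42-0.37j, -0.42+0.37j]]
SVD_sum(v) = [[-0.18, 1.61, -1.54],[-0.03, 0.25, -0.24],[0.03, -0.22, 0.21]] + [[-0.03, -0.03, -0.02], [0.99, 0.87, 0.79], [0.89, 0.78, 0.71]] + [[0.03, -0.02, -0.02], [-0.1, 0.06, 0.07], [0.12, -0.06, -0.08]]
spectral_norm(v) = 2.29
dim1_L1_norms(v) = [3.34, 2.65, 2.36]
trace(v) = 1.83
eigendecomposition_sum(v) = [[(0.15+0j), (0.35+0j), -0.01+0.00j],[(0.71+0j), 1.70+0.00j, -0.07+0.00j],[(0.52+0j), 1.25+0.00j, -0.05+0.00j]] + [[-0.16+0.34j, 0.61-0.08j, (-0.79+0.02j)],[(0.08-0.15j), -0.27+0.03j, 0.34+0.01j],[0.26-0.11j, (-0.38-0.25j), 0.44+0.37j]] + [[(-0.16-0.34j), 0.61+0.08j, -0.79-0.02j], [(0.08+0.15j), (-0.27-0.03j), (0.34-0.01j)], [0.26+0.11j, (-0.38+0.25j), (0.44-0.37j)]]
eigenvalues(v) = [(1.8+0j), (0.01+0.74j), (0.01-0.74j)]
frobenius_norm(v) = 3.09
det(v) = 0.99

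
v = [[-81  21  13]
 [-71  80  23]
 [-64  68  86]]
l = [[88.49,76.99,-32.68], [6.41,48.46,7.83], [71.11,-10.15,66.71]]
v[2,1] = 68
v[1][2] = 23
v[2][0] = -64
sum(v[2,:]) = 90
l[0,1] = 76.99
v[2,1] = 68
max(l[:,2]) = 66.71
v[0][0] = -81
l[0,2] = -32.68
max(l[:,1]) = 76.99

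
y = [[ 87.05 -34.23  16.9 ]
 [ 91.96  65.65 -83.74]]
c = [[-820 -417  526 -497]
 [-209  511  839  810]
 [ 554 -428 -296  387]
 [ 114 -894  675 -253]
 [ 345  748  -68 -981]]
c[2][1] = -428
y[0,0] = 87.05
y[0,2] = 16.9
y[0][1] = -34.23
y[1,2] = -83.74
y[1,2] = -83.74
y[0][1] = -34.23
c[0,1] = -417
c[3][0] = 114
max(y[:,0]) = 91.96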